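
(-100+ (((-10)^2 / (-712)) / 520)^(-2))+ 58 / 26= 4454992097 / 325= 13707667.99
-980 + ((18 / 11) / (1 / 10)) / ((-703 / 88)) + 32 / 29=-19998524 / 20387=-980.94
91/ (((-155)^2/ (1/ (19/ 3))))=273/ 456475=0.00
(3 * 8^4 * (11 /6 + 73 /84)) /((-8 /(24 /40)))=-87168 /35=-2490.51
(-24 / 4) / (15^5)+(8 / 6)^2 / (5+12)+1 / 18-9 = -76078193 / 8606250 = -8.84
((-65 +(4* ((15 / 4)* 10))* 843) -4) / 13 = 126381 / 13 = 9721.62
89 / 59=1.51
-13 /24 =-0.54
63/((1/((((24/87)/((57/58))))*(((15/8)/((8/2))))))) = 315/38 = 8.29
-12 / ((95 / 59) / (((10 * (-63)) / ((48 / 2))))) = 3717 / 19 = 195.63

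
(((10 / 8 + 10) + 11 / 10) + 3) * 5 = 76.75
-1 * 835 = -835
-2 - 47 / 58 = -163 / 58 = -2.81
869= 869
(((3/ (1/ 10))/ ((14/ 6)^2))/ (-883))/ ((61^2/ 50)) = -13500/ 160996507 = -0.00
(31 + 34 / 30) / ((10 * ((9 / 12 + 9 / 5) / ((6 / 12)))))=482 / 765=0.63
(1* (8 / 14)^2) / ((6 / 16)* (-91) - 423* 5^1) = -128 / 842457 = -0.00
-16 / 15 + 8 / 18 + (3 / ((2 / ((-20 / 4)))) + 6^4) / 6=38543 / 180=214.13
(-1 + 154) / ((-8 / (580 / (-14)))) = 22185 / 28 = 792.32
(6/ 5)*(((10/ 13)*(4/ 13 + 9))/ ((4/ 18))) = 38.66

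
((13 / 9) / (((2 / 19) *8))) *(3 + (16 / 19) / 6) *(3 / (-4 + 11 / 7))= -16289 / 2448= -6.65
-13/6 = -2.17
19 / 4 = 4.75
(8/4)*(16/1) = 32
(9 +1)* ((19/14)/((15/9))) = 57/7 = 8.14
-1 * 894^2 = -799236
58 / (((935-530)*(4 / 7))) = 203 / 810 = 0.25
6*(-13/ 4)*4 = -78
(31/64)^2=961/4096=0.23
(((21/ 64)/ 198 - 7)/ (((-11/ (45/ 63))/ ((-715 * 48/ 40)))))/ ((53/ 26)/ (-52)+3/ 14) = -324727585/ 145816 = -2226.97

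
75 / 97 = 0.77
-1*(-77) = 77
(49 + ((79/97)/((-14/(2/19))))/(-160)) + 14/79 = 8019267841/163068640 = 49.18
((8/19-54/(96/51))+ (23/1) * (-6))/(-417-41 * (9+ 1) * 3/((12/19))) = 50545/718808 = 0.07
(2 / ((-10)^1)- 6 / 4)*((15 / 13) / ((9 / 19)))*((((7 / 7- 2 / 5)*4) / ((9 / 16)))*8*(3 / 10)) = -41344 / 975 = -42.40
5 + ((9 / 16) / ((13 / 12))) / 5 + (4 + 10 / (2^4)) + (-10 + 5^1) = 2459 / 520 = 4.73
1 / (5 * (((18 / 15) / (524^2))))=137288 / 3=45762.67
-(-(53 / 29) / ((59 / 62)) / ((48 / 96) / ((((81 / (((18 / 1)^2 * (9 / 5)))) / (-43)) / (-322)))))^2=-67486225 / 45460446037418916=-0.00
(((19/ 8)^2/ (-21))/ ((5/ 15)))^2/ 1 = 130321/ 200704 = 0.65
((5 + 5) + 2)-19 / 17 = 185 / 17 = 10.88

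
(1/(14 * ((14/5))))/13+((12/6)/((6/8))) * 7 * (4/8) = 71359/7644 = 9.34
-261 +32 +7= -222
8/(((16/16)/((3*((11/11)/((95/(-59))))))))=-1416/95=-14.91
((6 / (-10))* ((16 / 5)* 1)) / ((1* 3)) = -16 / 25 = -0.64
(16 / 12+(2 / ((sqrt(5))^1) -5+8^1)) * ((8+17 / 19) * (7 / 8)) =1183 * sqrt(5) / 380+15379 / 456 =40.69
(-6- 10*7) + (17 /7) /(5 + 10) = -7963 /105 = -75.84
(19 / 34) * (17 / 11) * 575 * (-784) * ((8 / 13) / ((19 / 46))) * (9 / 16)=-46657800 / 143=-326278.32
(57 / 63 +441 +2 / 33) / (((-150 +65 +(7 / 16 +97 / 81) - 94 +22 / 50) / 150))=-165392280000 / 441392413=-374.71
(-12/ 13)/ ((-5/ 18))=216/ 65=3.32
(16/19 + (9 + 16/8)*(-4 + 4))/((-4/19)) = -4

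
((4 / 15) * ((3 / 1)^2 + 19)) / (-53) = -112 / 795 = -0.14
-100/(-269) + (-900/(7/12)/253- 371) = -179472129/476399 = -376.73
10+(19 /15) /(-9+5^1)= 581 /60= 9.68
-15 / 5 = -3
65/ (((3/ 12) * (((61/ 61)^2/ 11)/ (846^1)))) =2419560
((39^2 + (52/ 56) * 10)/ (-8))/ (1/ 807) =-1080573/ 7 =-154367.57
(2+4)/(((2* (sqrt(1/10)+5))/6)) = 300/83 - 6* sqrt(10)/83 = 3.39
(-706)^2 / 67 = 498436 / 67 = 7439.34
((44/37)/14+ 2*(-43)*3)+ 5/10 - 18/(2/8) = -170637/518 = -329.42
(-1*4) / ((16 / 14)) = -7 / 2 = -3.50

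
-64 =-64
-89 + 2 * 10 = -69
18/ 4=9/ 2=4.50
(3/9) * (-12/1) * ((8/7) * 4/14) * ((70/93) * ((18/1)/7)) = -3840/1519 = -2.53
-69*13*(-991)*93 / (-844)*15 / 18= -137783685 / 1688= -81625.41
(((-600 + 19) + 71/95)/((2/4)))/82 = -55124/3895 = -14.15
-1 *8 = -8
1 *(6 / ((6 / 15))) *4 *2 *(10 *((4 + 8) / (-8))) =-1800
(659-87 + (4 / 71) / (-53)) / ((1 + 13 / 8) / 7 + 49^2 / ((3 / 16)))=51658368 / 1156509131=0.04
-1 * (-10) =10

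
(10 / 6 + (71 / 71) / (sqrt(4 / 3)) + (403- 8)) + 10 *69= sqrt(3) / 2 + 3260 / 3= 1087.53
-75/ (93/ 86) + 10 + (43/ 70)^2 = -8958681/ 151900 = -58.98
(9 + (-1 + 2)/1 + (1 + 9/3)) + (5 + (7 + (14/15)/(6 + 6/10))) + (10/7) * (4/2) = 20096/693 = 29.00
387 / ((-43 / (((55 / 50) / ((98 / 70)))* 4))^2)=4356 / 2107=2.07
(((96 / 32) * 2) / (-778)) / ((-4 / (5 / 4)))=15 / 6224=0.00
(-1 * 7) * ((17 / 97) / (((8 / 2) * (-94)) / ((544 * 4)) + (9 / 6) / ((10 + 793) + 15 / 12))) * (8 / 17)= 3.38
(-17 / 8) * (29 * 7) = -3451 / 8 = -431.38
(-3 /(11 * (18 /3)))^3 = -1 /10648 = -0.00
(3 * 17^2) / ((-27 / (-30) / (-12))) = -11560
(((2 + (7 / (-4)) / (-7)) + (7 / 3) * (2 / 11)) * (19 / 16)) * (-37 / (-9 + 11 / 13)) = 3226067 / 223872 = 14.41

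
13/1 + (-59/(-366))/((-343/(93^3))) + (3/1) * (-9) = -16404865/41846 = -392.03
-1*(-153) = 153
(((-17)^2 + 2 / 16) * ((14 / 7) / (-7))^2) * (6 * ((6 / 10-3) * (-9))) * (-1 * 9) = -6744708 / 245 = -27529.42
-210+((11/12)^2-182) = -56327/144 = -391.16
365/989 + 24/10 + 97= 493358/4945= 99.77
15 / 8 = 1.88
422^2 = 178084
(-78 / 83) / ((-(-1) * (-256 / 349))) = 1.28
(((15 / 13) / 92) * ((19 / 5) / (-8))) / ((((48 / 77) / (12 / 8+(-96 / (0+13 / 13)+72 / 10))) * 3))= 425733 / 1530880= 0.28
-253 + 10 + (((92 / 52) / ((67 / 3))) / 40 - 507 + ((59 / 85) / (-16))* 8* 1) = -444414383 / 592280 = -750.35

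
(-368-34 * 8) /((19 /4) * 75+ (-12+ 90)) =-2560 /1737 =-1.47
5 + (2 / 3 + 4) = 29 / 3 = 9.67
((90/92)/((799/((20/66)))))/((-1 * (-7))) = 75/1415029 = 0.00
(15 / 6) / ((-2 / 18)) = -45 / 2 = -22.50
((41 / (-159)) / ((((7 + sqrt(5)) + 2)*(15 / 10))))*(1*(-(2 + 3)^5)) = 47.81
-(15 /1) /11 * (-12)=180 /11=16.36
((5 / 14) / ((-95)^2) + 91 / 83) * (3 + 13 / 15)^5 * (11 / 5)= 922406717589808 / 442422421875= 2084.90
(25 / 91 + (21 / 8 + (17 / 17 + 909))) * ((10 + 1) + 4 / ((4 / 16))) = 17943957 / 728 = 24648.29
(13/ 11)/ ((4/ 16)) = 52/ 11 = 4.73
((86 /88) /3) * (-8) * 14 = -1204 /33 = -36.48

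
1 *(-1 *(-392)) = 392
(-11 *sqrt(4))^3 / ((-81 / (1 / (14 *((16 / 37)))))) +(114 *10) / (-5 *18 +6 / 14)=224197 / 24948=8.99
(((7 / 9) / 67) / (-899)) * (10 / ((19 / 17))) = -1190 / 10299843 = -0.00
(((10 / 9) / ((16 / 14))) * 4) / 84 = 5 / 108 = 0.05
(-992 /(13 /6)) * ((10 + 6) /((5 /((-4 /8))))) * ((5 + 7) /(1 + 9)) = 285696 /325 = 879.06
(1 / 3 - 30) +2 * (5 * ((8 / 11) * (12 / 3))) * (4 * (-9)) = -35539 / 33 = -1076.94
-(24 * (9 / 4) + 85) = -139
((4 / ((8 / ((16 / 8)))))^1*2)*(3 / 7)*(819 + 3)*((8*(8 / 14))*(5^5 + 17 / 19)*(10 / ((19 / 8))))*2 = 1499757281280 / 17689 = 84784740.87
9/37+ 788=788.24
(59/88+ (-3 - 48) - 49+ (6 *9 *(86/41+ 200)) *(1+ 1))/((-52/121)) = -862309393/17056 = -50557.54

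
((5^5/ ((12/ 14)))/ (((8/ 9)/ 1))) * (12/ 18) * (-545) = -11921875/ 8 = -1490234.38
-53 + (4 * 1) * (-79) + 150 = -219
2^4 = 16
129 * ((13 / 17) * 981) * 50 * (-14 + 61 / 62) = -33190638975 / 527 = -62980339.61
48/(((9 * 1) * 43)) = 16/129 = 0.12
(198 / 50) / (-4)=-99 / 100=-0.99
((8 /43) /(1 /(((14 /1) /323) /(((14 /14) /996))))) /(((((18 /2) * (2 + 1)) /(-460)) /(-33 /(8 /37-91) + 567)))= -10865859397120 /139959453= -77635.77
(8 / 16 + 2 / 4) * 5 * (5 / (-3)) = -25 / 3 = -8.33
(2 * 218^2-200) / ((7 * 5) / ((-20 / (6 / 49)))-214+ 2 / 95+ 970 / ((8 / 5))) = 252295680 / 1042871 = 241.92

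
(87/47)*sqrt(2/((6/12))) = 174/47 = 3.70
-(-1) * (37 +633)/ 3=670/ 3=223.33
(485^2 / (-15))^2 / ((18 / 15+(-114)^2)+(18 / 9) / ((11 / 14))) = 121727761375 / 6434874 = 18916.88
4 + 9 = 13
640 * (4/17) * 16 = 40960/17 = 2409.41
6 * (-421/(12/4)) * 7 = -5894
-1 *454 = -454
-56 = -56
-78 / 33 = -26 / 11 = -2.36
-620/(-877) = 620/877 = 0.71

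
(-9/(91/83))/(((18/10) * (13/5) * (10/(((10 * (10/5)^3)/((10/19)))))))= -31540/1183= -26.66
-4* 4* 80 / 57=-1280 / 57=-22.46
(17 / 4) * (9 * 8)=306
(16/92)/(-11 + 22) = 4/253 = 0.02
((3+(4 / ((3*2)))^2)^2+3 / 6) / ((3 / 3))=2003 / 162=12.36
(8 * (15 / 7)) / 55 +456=35136 / 77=456.31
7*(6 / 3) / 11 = 14 / 11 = 1.27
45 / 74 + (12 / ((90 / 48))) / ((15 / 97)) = 233071 / 5550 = 41.99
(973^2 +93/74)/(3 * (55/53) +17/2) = 3713076067/45547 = 81521.86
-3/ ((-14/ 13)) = 39/ 14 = 2.79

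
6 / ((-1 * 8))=-3 / 4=-0.75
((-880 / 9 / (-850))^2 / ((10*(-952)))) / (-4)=121 / 348208875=0.00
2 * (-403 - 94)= -994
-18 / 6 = -3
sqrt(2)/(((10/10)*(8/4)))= sqrt(2)/2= 0.71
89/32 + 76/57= 395/96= 4.11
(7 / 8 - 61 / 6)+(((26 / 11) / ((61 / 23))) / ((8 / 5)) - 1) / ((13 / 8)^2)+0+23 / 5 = -66126517 / 13607880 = -4.86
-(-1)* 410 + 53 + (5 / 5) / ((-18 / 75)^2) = 480.36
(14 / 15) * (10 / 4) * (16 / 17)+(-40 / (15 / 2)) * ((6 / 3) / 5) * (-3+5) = -176 / 85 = -2.07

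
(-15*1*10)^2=22500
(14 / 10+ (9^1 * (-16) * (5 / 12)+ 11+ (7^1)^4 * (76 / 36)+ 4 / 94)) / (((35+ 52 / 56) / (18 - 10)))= 1189426672 / 1063845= 1118.05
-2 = -2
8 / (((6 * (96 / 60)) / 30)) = 25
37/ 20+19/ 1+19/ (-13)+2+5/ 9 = 51349/ 2340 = 21.94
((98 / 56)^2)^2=2401 / 256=9.38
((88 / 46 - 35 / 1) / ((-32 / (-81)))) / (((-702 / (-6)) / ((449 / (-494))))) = 3075201 / 4726592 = 0.65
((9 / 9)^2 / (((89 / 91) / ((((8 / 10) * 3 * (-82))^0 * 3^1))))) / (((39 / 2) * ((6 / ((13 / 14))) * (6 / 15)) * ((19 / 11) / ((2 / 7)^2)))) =0.00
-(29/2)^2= -841/4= -210.25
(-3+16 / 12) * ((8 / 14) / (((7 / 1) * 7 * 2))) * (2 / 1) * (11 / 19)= -220 / 19551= -0.01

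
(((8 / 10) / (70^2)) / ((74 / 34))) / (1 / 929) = 15793 / 226625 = 0.07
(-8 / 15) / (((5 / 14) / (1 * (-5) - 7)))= 448 / 25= 17.92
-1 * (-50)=50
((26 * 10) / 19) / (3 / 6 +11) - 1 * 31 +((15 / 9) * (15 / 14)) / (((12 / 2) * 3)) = -3271879 / 110124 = -29.71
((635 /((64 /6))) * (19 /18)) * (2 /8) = 12065 /768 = 15.71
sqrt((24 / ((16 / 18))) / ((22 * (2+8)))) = 3 * sqrt(165) / 110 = 0.35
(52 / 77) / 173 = 52 / 13321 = 0.00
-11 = -11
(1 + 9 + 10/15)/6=16/9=1.78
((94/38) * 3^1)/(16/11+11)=1551/2603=0.60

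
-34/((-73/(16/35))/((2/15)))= 1088/38325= 0.03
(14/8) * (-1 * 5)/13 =-35/52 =-0.67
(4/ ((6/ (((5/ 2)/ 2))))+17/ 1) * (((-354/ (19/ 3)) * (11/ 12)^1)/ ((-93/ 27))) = 624987/ 2356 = 265.27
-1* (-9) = 9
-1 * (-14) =14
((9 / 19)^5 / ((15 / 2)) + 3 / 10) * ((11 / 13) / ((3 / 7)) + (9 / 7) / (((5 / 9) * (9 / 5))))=222708527 / 225325009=0.99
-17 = -17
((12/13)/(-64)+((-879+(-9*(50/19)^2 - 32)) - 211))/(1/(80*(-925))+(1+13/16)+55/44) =-411300412875/1063546432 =-386.73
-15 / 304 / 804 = -5 / 81472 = -0.00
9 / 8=1.12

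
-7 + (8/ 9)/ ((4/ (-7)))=-8.56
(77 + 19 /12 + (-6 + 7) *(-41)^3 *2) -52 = -1653785 /12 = -137815.42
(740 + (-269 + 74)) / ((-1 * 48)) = -545 / 48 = -11.35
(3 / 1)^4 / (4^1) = 20.25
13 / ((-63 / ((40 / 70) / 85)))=-52 / 37485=-0.00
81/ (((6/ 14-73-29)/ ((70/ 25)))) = -882/ 395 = -2.23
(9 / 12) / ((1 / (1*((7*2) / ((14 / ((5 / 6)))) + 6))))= 41 / 8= 5.12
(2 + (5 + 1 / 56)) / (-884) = -393 / 49504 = -0.01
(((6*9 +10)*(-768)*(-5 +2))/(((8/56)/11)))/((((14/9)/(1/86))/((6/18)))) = 1216512/43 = 28290.98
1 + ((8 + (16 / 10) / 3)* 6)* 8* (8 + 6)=28677 / 5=5735.40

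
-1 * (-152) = 152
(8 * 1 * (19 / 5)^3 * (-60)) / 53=-658464 / 1325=-496.95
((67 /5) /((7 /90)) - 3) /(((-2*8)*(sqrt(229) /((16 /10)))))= -237*sqrt(229) /3206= -1.12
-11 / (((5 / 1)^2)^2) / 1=-11 / 625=-0.02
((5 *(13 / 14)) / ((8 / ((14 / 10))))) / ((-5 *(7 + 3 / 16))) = -13 / 575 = -0.02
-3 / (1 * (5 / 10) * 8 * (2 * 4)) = -3 / 32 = -0.09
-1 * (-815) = 815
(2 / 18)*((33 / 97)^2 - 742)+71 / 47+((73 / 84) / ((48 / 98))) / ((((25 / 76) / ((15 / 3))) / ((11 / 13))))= -120245310463 / 2069603640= -58.10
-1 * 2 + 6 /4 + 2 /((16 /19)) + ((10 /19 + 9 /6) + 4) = 1201 /152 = 7.90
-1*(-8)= 8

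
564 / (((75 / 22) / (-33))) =-136488 / 25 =-5459.52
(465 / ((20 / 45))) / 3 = 348.75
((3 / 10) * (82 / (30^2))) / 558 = 41 / 837000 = 0.00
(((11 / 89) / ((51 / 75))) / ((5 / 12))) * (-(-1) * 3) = 1980 / 1513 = 1.31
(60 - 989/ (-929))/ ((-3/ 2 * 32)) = -56729/ 44592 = -1.27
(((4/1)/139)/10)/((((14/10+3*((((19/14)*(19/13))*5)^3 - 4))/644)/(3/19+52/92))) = 106681539328/232121485228211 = 0.00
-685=-685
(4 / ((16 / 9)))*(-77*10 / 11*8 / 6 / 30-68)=-160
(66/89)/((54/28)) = 308/801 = 0.38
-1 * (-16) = 16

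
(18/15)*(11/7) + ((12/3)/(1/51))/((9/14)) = 33518/105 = 319.22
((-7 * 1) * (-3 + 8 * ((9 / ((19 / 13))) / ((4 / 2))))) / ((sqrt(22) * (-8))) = 2877 * sqrt(22) / 3344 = 4.04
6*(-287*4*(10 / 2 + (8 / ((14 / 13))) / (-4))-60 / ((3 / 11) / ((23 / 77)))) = -154296 / 7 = -22042.29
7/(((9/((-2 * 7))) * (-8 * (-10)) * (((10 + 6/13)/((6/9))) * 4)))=-637/293760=-0.00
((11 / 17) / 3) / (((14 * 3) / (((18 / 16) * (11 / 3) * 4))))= 121 / 1428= 0.08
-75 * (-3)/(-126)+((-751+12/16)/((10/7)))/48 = -171049/13440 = -12.73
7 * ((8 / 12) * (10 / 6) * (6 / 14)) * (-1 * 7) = -23.33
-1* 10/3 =-10/3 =-3.33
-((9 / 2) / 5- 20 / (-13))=-317 / 130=-2.44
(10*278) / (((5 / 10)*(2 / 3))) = 8340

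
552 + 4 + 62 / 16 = 4479 / 8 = 559.88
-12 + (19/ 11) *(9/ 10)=-1149/ 110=-10.45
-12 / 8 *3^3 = -81 / 2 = -40.50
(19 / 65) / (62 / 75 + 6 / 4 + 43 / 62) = 8835 / 91286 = 0.10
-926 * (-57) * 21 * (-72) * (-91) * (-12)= -87148571328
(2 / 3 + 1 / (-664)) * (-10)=-6625 / 996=-6.65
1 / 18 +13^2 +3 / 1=3097 / 18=172.06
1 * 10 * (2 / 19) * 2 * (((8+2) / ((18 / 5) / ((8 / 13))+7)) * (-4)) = -32000 / 4883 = -6.55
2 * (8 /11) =16 /11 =1.45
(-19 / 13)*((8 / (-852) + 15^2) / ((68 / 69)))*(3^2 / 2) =-11087127 / 7384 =-1501.51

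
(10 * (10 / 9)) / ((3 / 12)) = 400 / 9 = 44.44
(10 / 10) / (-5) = -1 / 5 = -0.20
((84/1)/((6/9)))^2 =15876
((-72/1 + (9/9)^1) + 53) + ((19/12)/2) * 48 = 20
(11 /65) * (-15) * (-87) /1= 2871 /13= 220.85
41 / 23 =1.78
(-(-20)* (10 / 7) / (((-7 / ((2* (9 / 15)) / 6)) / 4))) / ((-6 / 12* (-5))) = -64 / 49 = -1.31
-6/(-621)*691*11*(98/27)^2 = 146000008/150903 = 967.51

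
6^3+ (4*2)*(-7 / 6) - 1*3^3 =539 / 3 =179.67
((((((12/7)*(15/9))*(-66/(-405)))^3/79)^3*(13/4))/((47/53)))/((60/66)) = 299823706985121972224/35653763034074396607477863985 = 0.00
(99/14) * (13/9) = 143/14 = 10.21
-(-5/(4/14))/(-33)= -0.53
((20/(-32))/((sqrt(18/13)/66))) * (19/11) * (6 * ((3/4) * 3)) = -2565 * sqrt(26)/16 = -817.44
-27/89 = -0.30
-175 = -175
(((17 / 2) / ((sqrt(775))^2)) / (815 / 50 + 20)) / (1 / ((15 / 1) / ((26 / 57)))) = 969 / 97526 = 0.01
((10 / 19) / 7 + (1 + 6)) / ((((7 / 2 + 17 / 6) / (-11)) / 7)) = -31053 / 361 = -86.02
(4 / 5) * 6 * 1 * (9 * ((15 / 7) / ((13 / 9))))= 5832 / 91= 64.09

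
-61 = -61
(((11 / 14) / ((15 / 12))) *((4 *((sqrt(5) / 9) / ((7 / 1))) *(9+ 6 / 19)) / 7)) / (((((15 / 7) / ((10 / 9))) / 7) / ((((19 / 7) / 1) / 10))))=5192 *sqrt(5) / 99225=0.12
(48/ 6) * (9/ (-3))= -24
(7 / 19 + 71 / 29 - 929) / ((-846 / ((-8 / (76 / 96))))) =-5443488 / 492043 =-11.06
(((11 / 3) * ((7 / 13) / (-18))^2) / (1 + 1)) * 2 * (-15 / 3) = -2695 / 164268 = -0.02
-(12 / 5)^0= -1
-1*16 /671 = -16 /671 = -0.02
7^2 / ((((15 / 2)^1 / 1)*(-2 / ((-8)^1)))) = 392 / 15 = 26.13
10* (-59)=-590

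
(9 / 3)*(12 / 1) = 36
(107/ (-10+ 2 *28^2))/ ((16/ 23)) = 2461/ 24928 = 0.10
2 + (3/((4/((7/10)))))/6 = 167/80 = 2.09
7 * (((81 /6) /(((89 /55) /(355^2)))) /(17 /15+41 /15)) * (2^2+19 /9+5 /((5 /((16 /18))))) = 137553136875 /10324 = 13323628.14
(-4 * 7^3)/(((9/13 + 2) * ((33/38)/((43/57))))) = -219128/495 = -442.68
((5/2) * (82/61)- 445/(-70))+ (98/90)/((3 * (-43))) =48133849/4957470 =9.71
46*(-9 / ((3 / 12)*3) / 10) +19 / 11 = -2941 / 55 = -53.47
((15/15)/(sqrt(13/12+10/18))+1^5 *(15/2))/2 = 3 *sqrt(59)/59+15/4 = 4.14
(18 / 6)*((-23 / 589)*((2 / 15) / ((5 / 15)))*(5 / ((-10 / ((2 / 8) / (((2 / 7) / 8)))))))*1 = 483 / 2945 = 0.16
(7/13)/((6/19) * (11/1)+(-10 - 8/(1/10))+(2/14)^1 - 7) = -931/161460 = -0.01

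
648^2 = 419904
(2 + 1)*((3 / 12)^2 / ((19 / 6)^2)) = 27 / 1444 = 0.02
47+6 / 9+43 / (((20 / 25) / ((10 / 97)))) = 30967 / 582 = 53.21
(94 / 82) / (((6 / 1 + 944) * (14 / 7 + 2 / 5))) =47 / 93480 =0.00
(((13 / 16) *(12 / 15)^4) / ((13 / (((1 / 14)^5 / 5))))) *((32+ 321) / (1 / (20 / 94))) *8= 2824 / 493705625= 0.00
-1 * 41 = -41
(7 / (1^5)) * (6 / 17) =42 / 17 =2.47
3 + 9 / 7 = 30 / 7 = 4.29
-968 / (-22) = 44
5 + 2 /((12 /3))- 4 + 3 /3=5 /2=2.50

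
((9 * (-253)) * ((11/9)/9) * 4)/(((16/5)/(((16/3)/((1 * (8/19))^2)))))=-11628.04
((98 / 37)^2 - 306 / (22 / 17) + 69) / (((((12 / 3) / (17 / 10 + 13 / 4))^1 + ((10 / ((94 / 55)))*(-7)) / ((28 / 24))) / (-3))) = -1532986263 / 109239355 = -14.03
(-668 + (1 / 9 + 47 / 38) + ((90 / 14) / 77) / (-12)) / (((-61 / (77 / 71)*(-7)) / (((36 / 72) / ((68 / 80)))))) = -1228905875 / 1233841266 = -1.00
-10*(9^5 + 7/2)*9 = -5314725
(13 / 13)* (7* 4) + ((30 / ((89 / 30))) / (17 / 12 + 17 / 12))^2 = 40.74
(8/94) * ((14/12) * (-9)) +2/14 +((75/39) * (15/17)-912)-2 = -66387238/72709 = -913.05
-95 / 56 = -1.70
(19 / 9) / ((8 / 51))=323 / 24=13.46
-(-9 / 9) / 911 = 1 / 911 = 0.00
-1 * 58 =-58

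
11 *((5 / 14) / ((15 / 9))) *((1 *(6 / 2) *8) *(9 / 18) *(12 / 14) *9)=10692 / 49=218.20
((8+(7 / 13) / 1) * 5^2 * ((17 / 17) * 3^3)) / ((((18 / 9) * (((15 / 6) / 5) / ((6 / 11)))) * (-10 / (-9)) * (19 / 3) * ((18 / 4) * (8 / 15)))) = 2022975 / 10868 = 186.14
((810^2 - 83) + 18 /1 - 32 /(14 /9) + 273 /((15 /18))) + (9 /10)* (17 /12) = 36755225 /56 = 656343.30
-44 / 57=-0.77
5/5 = 1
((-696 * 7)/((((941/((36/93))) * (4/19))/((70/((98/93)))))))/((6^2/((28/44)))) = -115710/10351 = -11.18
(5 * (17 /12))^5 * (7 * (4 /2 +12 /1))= 217415603125 /124416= 1747489.09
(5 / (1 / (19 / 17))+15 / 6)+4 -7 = 173 / 34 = 5.09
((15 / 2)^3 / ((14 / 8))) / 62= 3375 / 868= 3.89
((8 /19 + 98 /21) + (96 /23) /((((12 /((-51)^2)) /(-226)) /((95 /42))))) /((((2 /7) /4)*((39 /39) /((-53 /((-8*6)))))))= -112467511295 /15732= -7148964.61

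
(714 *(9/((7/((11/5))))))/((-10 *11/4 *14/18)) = -16524/175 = -94.42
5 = 5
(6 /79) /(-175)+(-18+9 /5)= -223971 /13825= -16.20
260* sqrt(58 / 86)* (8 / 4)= 520* sqrt(1247) / 43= 427.04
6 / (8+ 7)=2 / 5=0.40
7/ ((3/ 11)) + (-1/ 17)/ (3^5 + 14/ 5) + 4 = 1859462/ 62679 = 29.67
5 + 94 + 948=1047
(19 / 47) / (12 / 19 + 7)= 361 / 6815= 0.05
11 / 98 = 0.11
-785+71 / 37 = -28974 / 37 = -783.08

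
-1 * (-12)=12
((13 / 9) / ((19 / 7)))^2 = 8281 / 29241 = 0.28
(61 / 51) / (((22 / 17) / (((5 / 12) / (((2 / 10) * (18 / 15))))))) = 7625 / 4752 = 1.60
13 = 13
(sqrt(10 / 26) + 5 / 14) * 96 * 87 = 20880 / 7 + 8352 * sqrt(65) / 13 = 8162.55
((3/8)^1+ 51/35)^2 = 263169/78400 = 3.36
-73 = -73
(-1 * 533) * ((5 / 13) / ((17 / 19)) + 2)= -22017 / 17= -1295.12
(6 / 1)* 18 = 108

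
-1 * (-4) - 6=-2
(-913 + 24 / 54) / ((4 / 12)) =-8213 / 3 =-2737.67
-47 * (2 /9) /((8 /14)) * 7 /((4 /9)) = -2303 /8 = -287.88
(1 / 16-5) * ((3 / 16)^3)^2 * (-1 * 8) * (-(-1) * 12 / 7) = 172773 / 58720256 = 0.00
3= 3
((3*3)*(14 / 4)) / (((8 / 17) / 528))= 35343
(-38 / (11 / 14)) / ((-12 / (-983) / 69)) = -3006997 / 11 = -273363.36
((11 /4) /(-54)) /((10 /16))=-11 /135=-0.08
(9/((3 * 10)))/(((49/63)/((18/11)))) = 0.63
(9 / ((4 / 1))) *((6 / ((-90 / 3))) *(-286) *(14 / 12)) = 150.15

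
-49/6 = -8.17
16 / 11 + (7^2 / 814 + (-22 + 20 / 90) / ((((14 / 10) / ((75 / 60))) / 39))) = -1848151 / 2442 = -756.82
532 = 532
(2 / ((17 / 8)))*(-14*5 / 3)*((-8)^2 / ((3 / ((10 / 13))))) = -716800 / 1989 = -360.38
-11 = -11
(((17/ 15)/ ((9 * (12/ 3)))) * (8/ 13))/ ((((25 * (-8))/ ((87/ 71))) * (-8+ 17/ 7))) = 3451/ 161986500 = 0.00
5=5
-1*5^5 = -3125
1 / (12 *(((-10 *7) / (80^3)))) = -12800 / 21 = -609.52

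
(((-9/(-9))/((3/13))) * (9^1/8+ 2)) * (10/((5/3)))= 325/4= 81.25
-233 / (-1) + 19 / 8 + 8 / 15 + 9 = 29389 / 120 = 244.91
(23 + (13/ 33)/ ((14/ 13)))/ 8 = 10795/ 3696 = 2.92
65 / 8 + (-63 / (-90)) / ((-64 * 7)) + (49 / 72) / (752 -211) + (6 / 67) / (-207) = 39012730951 / 4802002560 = 8.12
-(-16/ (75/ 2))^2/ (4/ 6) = -512/ 1875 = -0.27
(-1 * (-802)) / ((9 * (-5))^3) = -802 / 91125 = -0.01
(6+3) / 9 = 1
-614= -614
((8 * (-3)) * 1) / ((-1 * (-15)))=-8 / 5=-1.60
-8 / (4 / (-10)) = 20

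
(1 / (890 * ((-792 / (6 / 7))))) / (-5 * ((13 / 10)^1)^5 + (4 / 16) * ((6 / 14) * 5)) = 500 / 7413137787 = 0.00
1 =1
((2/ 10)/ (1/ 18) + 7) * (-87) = -922.20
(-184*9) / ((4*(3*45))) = -46 / 15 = -3.07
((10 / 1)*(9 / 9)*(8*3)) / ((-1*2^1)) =-120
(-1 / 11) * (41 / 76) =-41 / 836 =-0.05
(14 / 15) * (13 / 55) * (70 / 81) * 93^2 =2448628 / 1485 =1648.91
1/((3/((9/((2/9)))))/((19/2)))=513/4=128.25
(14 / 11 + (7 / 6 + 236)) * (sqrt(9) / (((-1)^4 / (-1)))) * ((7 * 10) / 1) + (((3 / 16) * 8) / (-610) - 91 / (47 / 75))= -31674178351 / 630740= -50217.49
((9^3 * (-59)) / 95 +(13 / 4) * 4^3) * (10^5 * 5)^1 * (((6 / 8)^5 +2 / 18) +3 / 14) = -2637607971875 / 38304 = -68859857.24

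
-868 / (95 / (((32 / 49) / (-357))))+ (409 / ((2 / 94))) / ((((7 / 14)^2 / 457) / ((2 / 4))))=4171163595878 / 237405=17569822.02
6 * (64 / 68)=96 / 17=5.65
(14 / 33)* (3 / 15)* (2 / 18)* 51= 0.48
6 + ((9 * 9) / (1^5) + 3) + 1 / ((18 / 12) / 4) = 278 / 3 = 92.67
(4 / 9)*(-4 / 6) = -8 / 27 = -0.30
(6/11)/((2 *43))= 3/473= 0.01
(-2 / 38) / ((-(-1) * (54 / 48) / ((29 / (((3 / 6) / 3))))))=-8.14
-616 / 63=-88 / 9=-9.78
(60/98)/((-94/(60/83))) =-900/191149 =-0.00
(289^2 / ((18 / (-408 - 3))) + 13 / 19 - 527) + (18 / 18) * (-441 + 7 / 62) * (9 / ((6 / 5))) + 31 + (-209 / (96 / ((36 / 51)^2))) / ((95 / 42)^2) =-1910865.01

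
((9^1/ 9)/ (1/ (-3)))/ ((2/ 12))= -18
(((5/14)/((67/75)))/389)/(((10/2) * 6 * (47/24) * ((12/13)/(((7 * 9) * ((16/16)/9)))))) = 325/2449922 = 0.00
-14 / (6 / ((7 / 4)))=-49 / 12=-4.08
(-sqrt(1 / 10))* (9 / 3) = -3* sqrt(10) / 10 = -0.95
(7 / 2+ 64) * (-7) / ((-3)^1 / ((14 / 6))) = 735 / 2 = 367.50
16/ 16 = 1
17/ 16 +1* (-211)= -3359/ 16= -209.94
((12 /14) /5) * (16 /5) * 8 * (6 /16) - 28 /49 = 188 /175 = 1.07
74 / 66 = 37 / 33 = 1.12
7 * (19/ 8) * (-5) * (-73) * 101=4903045/ 8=612880.62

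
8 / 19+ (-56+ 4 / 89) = -93908 / 1691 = -55.53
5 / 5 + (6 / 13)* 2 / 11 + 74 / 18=6686 / 1287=5.20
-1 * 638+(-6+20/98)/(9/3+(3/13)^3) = -103757932/162141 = -639.92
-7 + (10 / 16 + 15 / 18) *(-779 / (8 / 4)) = -27601 / 48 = -575.02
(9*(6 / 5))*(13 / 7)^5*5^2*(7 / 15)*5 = 33416370 / 2401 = 13917.69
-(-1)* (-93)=-93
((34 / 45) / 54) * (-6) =-34 / 405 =-0.08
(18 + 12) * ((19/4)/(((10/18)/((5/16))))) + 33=3621/32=113.16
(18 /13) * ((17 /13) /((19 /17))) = 5202 /3211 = 1.62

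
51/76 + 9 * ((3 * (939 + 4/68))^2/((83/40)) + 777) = 62766840193293/1823012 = 34430294.59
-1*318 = -318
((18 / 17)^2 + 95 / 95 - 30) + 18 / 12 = -15247 / 578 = -26.38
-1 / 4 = -0.25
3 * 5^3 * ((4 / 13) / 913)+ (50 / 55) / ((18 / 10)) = 67450 / 106821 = 0.63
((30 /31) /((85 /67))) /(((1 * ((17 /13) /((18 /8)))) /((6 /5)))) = 70551 /44795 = 1.57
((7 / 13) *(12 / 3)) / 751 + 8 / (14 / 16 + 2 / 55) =34376988 / 3914963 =8.78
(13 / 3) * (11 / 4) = 143 / 12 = 11.92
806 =806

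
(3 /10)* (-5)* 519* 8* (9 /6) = -9342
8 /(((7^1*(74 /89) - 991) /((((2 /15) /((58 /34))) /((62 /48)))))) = -193664 /394126095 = -0.00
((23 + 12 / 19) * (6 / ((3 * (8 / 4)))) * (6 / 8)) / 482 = 1347 / 36632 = 0.04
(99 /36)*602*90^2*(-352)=-4720161600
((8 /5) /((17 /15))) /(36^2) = 1 /918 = 0.00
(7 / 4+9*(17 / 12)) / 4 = 29 / 8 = 3.62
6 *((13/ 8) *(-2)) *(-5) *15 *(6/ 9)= 975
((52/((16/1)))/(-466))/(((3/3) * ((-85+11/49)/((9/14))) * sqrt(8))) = 819 * sqrt(2)/61944448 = 0.00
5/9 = 0.56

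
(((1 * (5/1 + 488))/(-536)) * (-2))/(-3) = -493/804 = -0.61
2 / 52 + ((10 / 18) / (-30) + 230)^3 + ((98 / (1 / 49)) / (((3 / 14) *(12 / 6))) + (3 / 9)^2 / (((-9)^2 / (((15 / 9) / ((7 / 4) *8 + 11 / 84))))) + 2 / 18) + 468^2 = 12394290.16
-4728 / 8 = -591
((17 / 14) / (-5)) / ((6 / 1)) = -17 / 420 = -0.04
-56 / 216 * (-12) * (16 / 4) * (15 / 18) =280 / 27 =10.37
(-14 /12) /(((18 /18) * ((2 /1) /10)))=-35 /6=-5.83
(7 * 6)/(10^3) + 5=2521/500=5.04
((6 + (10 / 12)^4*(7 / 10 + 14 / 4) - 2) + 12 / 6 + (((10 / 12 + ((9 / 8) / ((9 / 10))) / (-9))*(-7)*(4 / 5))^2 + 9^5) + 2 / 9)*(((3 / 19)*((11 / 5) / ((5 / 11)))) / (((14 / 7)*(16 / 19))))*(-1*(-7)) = 64844450671 / 345600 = 187628.62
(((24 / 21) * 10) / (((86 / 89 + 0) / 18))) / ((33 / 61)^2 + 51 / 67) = 2662598760 / 13180489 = 202.01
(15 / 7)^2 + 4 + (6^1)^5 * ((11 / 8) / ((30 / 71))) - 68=6185023 / 245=25244.99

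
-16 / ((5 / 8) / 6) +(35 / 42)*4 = -2254 / 15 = -150.27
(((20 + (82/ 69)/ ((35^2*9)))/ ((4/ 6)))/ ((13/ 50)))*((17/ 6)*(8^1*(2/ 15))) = 2069183152/ 5933655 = 348.72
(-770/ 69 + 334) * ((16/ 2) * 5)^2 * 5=178208000/ 69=2582724.64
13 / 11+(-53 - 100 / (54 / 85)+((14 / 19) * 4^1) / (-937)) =-1106295052 / 5287491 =-209.23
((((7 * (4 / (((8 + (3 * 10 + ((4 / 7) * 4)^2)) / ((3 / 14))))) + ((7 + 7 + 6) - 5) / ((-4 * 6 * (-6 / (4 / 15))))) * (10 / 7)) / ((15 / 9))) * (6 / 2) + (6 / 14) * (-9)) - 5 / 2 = -5.93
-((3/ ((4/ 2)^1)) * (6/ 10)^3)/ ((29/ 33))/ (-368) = 2673/ 2668000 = 0.00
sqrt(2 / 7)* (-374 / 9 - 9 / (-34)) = -1805* sqrt(14) / 306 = -22.07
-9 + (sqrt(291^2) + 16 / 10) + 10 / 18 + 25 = 13912 / 45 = 309.16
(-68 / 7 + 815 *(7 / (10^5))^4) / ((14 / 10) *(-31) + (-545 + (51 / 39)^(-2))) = 131013333333333069424217 / 7927668000000000000000000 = 0.02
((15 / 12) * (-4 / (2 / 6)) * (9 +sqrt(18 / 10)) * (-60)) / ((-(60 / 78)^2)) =-13689-4563 * sqrt(5) / 5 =-15729.64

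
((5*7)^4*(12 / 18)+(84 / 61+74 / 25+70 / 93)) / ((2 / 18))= 425654446806 / 47275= 9003795.81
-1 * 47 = -47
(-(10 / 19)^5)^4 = 100000000000000000000 / 37589973457545958193355601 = 0.00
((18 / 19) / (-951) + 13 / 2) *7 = 548009 / 12046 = 45.49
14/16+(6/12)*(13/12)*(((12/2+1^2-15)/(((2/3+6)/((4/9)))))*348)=-11959/120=-99.66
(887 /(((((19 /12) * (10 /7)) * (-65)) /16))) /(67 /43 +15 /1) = -5.83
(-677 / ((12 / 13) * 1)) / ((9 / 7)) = -61607 / 108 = -570.44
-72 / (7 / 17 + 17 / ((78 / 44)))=-47736 / 6631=-7.20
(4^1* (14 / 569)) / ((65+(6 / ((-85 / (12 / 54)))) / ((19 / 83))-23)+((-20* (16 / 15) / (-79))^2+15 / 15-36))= 5079924360 / 361536653381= 0.01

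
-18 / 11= -1.64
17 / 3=5.67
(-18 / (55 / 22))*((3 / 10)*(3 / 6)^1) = -27 / 25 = -1.08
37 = 37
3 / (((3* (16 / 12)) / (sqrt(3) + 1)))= 3 / 4 + 3* sqrt(3) / 4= 2.05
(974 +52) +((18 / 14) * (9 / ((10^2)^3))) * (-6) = 1026.00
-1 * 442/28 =-15.79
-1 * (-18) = 18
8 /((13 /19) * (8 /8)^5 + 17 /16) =2432 /531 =4.58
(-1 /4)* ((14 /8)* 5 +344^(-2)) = -1035441 /473344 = -2.19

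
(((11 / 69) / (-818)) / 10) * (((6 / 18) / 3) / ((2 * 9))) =-11 / 91436040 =-0.00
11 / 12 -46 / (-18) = 125 / 36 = 3.47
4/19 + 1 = 23/19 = 1.21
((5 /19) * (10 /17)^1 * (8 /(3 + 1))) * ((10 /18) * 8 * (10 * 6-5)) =75.68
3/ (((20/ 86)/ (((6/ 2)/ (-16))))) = -387/ 160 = -2.42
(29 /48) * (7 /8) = 203 /384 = 0.53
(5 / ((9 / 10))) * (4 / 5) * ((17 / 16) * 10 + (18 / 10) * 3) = 641 / 9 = 71.22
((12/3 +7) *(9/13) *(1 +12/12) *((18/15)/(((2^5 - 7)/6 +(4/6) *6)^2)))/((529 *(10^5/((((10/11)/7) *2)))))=486/361192934375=0.00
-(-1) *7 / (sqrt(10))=7 *sqrt(10) / 10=2.21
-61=-61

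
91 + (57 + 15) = 163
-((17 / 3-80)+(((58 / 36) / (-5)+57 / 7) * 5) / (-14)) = 136051 / 1764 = 77.13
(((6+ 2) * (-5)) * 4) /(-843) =160 /843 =0.19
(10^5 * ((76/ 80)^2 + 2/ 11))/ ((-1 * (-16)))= 6776.99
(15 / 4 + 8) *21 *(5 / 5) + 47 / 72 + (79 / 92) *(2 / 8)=820109 / 3312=247.62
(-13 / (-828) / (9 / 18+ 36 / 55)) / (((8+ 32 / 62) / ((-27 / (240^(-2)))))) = -7254000 / 2921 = -2483.40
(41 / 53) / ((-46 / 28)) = -574 / 1219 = -0.47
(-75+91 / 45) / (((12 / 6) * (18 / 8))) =-6568 / 405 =-16.22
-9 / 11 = -0.82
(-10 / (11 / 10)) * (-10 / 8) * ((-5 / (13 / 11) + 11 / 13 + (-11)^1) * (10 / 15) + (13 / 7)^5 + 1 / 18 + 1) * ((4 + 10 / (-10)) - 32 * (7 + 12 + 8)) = -273259787875 / 2060058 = -132646.65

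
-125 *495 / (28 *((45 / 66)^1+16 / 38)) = -12931875 / 6454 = -2003.70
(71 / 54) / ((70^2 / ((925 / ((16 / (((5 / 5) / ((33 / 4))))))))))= 2627 / 1397088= 0.00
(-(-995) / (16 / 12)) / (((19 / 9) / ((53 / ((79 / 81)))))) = 115331445 / 6004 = 19209.10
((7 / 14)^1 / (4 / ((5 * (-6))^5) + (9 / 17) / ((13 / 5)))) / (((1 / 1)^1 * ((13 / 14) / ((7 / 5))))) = 3.70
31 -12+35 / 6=149 / 6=24.83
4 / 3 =1.33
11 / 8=1.38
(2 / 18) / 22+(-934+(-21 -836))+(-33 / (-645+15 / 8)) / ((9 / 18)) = -608133307 / 339570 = -1790.89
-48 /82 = -24 /41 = -0.59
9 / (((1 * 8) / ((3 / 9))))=3 / 8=0.38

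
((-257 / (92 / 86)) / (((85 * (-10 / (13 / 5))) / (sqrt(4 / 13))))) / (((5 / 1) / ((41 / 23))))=453091 * sqrt(13) / 11241250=0.15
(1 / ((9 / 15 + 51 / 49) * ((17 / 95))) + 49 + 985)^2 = 50262867716161 / 46703556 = 1076210.72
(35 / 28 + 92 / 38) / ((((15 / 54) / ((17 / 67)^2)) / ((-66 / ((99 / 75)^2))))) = -30236625 / 938201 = -32.23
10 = 10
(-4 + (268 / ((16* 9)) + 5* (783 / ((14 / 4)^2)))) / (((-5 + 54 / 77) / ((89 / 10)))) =-548227273 / 834120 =-657.25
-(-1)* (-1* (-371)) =371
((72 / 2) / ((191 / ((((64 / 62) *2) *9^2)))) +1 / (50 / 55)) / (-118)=-1931371 / 6986780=-0.28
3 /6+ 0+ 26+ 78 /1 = 209 /2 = 104.50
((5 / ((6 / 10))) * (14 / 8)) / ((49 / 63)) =75 / 4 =18.75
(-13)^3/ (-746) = 2197/ 746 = 2.95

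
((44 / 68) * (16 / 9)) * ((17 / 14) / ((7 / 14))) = 176 / 63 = 2.79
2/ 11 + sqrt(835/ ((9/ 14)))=2/ 11 + sqrt(11690)/ 3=36.22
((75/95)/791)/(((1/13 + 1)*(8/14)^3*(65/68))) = 357/68704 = 0.01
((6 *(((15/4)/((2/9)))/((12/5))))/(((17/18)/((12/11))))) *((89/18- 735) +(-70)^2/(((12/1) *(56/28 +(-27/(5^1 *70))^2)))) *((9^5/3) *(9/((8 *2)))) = -835375353715765575/2940884672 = -284055801.87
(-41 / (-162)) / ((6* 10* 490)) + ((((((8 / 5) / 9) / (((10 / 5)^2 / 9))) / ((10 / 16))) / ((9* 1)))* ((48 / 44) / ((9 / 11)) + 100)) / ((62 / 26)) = 446166263 / 147646800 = 3.02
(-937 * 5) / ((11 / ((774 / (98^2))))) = -1813095 / 52822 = -34.32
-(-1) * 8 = 8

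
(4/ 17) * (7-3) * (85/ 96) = 5/ 6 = 0.83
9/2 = 4.50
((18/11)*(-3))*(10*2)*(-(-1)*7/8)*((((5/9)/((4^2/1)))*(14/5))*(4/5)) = -147/22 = -6.68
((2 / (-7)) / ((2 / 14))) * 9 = -18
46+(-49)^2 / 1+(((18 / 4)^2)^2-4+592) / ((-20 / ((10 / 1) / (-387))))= 10106539 / 4128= 2448.29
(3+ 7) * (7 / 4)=35 / 2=17.50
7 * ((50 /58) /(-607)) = -175 /17603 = -0.01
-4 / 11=-0.36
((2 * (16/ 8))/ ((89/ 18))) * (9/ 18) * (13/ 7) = 468/ 623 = 0.75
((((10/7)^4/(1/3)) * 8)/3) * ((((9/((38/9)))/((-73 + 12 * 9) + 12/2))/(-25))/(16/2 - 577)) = 129600/1064245651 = 0.00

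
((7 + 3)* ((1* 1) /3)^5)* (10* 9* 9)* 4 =400 /3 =133.33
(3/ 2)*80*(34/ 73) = 4080/ 73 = 55.89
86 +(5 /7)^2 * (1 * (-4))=4114 /49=83.96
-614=-614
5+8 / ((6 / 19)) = 91 / 3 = 30.33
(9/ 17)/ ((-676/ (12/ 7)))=-27/ 20111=-0.00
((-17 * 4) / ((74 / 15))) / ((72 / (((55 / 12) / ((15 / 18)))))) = -935 / 888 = -1.05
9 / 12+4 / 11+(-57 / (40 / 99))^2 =350297539 / 17600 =19903.27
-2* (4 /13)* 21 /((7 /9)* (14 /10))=-1080 /91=-11.87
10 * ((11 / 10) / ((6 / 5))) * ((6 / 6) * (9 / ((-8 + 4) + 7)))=55 / 2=27.50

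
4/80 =1/20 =0.05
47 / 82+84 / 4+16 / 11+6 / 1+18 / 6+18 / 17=507349 / 15334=33.09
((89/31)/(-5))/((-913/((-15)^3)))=-60075/28303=-2.12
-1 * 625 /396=-625 /396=-1.58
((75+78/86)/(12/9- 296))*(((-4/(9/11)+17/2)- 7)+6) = -376/559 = -0.67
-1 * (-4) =4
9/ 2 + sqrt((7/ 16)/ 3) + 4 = sqrt(21)/ 12 + 17/ 2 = 8.88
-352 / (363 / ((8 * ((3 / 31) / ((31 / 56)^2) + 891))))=-6914.45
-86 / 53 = -1.62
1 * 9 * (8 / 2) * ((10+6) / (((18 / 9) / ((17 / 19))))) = 4896 / 19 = 257.68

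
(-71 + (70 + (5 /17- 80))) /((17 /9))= -12348 /289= -42.73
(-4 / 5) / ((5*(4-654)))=2 / 8125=0.00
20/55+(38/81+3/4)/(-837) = 1080407/2983068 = 0.36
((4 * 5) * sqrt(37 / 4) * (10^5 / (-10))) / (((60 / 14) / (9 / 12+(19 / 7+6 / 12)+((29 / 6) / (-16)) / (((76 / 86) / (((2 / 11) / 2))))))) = -690514375 * sqrt(37) / 7524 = -558244.95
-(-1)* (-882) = -882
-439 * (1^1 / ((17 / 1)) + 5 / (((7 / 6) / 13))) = -2913643 / 119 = -24484.39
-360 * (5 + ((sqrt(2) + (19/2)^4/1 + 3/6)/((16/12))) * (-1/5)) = 54 * sqrt(2) + 3504483/8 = 438136.74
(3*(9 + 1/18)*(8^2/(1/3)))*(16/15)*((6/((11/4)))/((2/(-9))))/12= -250368/55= -4552.15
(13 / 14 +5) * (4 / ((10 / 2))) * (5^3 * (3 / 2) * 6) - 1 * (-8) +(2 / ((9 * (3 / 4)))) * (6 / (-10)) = 1683214 / 315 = 5343.54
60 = 60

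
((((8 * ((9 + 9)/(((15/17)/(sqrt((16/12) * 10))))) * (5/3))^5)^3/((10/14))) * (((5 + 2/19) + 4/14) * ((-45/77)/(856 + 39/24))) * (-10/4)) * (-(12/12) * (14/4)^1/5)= -8125162218528287992678922000000000000000000.00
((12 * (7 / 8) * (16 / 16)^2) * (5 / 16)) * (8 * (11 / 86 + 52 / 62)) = 270585 / 10664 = 25.37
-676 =-676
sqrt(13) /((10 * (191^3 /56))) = 28 * sqrt(13) /34839355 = 0.00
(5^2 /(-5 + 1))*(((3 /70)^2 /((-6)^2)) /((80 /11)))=-11 /250880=-0.00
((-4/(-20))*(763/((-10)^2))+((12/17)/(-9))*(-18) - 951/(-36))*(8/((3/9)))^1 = 1497076/2125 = 704.51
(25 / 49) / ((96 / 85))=2125 / 4704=0.45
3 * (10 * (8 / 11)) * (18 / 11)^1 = 4320 / 121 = 35.70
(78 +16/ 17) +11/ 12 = 16291/ 204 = 79.86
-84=-84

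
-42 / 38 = -21 / 19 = -1.11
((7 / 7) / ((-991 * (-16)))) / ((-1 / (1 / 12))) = -1 / 190272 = -0.00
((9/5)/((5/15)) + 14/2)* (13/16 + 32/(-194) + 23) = 1137731/3880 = 293.23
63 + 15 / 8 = 519 / 8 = 64.88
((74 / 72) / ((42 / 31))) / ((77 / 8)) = 1147 / 14553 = 0.08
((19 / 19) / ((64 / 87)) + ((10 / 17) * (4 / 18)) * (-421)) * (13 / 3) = -6832397 / 29376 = -232.58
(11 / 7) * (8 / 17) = 88 / 119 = 0.74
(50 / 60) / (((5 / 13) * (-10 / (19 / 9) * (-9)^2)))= -247 / 43740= -0.01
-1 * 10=-10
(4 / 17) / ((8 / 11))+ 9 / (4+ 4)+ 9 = 1421 / 136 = 10.45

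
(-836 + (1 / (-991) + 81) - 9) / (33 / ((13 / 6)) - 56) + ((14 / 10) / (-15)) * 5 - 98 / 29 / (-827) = 690686216219 / 37789773270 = 18.28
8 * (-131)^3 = -17984728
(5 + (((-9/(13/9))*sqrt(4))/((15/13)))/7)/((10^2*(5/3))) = 363/17500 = 0.02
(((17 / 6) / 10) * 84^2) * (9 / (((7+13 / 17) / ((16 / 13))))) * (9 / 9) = 2039184 / 715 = 2852.01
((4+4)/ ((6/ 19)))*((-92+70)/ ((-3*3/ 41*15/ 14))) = 959728/ 405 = 2369.70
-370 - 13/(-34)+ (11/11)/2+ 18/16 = -50047/136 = -367.99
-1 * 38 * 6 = -228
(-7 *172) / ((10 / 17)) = -10234 / 5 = -2046.80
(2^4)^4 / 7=65536 / 7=9362.29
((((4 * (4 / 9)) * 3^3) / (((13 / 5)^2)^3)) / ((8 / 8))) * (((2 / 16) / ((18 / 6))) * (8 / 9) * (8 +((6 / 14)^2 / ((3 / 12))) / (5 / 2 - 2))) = 0.05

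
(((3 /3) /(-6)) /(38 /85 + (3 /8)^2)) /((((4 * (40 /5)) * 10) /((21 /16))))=-119 /102304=-0.00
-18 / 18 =-1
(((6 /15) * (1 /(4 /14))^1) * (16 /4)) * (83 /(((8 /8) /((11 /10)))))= 12782 /25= 511.28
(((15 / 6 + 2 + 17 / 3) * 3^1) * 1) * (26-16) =305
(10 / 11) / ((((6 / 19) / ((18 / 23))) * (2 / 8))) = 2280 / 253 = 9.01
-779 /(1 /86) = -66994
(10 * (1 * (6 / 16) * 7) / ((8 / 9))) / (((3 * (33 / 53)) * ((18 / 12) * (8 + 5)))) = 1855 / 2288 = 0.81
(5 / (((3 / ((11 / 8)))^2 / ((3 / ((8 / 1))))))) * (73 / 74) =44165 / 113664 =0.39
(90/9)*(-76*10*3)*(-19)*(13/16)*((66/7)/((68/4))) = 23230350/119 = 195213.03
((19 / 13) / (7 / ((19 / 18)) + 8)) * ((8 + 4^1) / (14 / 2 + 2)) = 722 / 5421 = 0.13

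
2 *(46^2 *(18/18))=4232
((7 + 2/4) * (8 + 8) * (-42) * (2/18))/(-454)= 280/227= 1.23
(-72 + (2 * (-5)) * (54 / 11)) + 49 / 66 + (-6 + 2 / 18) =-24995 / 198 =-126.24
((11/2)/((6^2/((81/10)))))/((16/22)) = 1.70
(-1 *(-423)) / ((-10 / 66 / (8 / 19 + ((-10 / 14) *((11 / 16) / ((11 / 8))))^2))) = -28518237 / 18620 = -1531.59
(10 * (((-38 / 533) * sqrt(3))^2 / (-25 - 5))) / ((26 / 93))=-0.02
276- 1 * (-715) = 991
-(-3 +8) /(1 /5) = -25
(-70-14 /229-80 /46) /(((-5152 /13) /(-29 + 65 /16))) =-70056363 /15506048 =-4.52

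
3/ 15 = 1/ 5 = 0.20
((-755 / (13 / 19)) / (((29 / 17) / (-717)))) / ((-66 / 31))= -1806795785 / 8294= -217843.72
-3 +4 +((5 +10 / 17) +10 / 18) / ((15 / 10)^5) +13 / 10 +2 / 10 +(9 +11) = 1733215 / 74358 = 23.31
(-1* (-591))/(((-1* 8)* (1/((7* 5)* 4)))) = -20685/2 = -10342.50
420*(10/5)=840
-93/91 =-1.02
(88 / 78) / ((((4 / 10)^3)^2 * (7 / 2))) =171875 / 2184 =78.70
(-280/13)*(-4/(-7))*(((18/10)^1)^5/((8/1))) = -236196/8125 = -29.07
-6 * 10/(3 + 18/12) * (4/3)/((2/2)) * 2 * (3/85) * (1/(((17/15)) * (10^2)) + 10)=-54448/4335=-12.56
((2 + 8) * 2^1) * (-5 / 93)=-100 / 93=-1.08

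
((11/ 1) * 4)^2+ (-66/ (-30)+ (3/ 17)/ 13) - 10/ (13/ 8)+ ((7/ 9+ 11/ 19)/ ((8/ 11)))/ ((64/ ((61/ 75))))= 350473752599/ 181396800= 1932.08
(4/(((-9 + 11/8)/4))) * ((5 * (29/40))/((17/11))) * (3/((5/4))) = -61248/5185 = -11.81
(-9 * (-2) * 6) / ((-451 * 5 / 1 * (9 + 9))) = -6 / 2255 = -0.00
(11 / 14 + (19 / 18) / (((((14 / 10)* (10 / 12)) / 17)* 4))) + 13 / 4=331 / 42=7.88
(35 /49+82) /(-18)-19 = -991 /42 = -23.60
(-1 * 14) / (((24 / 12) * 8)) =-7 / 8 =-0.88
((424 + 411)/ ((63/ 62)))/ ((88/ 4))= 25885/ 693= 37.35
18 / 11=1.64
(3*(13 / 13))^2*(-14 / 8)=-63 / 4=-15.75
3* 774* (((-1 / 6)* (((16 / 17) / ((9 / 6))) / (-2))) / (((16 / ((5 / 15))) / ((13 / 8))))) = 559 / 136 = 4.11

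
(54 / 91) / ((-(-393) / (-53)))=-954 / 11921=-0.08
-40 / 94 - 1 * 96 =-4532 / 47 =-96.43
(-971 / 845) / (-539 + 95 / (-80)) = 15536 / 7303335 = 0.00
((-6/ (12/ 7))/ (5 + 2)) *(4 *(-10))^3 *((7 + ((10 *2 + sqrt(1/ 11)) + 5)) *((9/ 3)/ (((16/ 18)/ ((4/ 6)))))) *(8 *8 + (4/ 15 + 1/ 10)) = 4634400 *sqrt(11)/ 11 + 148300800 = 149698124.18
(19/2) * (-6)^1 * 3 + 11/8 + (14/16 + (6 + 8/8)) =-647/4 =-161.75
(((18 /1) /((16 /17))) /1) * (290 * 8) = 44370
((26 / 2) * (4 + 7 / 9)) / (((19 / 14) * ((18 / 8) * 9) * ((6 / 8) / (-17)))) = -2128672 / 41553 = -51.23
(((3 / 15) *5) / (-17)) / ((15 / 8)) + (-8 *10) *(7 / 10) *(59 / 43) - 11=-963479 / 10965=-87.87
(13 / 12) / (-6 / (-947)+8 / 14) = 86177 / 45960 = 1.88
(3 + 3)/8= 3/4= 0.75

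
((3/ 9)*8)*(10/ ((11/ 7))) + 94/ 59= 18.56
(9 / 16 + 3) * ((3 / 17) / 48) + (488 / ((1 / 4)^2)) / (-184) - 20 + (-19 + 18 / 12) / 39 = -245429959 / 3903744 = -62.87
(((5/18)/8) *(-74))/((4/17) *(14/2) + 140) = -0.02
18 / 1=18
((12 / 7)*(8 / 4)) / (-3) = -8 / 7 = -1.14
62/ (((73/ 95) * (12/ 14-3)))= -8246/ 219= -37.65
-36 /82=-18 /41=-0.44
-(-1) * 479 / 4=479 / 4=119.75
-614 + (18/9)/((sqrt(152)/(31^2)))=-614 + 961*sqrt(38)/38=-458.11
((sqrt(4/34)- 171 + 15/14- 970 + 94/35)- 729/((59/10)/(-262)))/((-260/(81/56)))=-10449144747/60132800- 81 * sqrt(34)/247520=-173.77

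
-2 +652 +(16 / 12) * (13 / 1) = 2002 / 3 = 667.33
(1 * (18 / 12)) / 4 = 3 / 8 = 0.38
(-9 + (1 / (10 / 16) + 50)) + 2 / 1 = 223 / 5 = 44.60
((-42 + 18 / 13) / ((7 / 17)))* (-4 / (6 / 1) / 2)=2992 / 91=32.88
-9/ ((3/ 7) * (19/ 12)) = -252/ 19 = -13.26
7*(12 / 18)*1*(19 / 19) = 14 / 3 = 4.67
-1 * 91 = -91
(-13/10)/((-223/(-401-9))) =-533/223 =-2.39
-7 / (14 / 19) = -19 / 2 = -9.50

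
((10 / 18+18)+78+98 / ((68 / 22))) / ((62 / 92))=902704 / 4743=190.32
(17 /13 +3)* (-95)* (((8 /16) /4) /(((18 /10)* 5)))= -5.68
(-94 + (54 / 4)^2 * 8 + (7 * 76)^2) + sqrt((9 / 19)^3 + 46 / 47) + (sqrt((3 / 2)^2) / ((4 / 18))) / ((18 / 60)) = sqrt(312350861) / 16967 + 568821 / 2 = 284411.54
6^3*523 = 112968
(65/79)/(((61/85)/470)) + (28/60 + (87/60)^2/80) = 249516049537/462624000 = 539.35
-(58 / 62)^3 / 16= -24389 / 476656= -0.05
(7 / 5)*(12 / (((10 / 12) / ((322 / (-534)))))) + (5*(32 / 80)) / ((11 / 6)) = -270828 / 24475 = -11.07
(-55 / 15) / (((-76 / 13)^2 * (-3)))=1859 / 51984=0.04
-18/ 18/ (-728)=1/ 728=0.00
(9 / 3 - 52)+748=699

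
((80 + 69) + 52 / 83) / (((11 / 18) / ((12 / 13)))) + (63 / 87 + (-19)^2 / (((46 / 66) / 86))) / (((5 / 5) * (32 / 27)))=870790308381 / 23030176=37810.84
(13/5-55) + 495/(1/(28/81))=5342/45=118.71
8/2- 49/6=-25/6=-4.17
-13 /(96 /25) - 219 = -222.39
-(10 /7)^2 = -100 /49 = -2.04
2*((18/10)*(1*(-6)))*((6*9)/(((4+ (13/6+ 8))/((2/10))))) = -34992/2125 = -16.47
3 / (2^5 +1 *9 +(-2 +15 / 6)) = 6 / 83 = 0.07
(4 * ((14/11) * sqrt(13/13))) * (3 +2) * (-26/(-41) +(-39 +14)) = -279720/451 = -620.22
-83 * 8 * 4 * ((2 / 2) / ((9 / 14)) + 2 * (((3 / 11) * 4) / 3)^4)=-556649792 / 131769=-4224.44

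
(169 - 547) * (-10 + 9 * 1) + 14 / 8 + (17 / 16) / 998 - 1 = 6047897 / 15968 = 378.75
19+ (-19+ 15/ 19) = 15/ 19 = 0.79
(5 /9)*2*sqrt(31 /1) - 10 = -10 + 10*sqrt(31) /9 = -3.81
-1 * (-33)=33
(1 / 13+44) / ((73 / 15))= 8595 / 949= 9.06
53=53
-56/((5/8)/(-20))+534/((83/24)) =161552/83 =1946.41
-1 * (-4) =4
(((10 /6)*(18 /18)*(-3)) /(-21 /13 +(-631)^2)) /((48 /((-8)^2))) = -65 /3882054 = -0.00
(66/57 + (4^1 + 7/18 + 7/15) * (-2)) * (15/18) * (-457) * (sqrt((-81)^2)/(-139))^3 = -65781393003/102053522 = -644.58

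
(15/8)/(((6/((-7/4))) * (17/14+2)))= -49/288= -0.17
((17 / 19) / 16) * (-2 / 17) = -1 / 152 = -0.01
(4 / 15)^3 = 64 / 3375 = 0.02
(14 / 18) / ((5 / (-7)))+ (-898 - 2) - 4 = -40729 / 45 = -905.09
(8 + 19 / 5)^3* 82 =16841078 / 125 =134728.62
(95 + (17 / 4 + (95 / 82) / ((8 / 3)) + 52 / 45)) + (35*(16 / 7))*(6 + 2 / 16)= 17441597 / 29520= 590.84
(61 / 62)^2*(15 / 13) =55815 / 49972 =1.12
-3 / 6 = -1 / 2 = -0.50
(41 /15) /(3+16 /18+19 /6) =246 /635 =0.39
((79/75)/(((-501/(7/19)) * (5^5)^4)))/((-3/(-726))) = -133826/68085193634033203125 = -0.00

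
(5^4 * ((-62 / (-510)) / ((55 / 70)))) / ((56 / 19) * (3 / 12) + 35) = 147250 / 54417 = 2.71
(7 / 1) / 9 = 7 / 9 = 0.78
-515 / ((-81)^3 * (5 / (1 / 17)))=103 / 9034497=0.00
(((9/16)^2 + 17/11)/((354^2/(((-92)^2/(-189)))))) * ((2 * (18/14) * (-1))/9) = 56603/297750816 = 0.00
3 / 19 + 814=15469 / 19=814.16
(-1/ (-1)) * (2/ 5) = 2/ 5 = 0.40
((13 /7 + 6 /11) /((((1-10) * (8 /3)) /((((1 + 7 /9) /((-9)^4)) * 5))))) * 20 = -37000 /13640319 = -0.00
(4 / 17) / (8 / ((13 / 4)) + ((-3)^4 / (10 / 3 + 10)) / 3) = 2080 / 39661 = 0.05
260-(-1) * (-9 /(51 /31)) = 4327 /17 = 254.53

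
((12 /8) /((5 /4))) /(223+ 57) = 3 /700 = 0.00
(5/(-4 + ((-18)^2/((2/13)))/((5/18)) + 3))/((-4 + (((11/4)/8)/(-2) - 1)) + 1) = -1600/10120101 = -0.00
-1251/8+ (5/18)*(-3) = -3773/24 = -157.21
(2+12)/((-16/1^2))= -7/8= -0.88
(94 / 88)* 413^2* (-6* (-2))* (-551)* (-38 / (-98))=-5138405049 / 11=-467127731.73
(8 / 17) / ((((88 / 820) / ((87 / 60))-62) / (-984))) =4679904 / 625855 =7.48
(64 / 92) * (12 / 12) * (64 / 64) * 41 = 656 / 23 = 28.52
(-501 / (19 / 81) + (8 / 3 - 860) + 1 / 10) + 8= -1701493 / 570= -2985.08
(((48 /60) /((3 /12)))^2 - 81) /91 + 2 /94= -80868 /106925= -0.76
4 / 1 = 4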